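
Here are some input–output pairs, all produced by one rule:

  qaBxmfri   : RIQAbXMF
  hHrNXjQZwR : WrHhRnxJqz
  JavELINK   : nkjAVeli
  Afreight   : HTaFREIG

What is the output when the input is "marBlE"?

LeMARb

What's happening: move the last 2 characters to the front (rotate right by 2), then flip the case of every letter.
On "marBlE" that produces "LeMARb".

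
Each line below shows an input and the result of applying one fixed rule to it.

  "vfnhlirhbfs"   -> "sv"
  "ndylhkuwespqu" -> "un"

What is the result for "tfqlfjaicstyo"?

ot

The pattern: move the last character to the front, then keep only the first 2 characters.
Applying both steps to "tfqlfjaicstyo": "otfqlfjaicsty", then "ot".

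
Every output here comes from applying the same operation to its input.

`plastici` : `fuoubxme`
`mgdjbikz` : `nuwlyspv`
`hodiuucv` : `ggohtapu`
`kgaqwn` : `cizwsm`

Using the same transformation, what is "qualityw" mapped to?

Each output is the input with this applied: swap the front and back halves of the string, then shift every letter 12 places forward in the alphabet (wrapping around).
Applying that to "qualityw" gives "ufkicgmx".

ufkicgmx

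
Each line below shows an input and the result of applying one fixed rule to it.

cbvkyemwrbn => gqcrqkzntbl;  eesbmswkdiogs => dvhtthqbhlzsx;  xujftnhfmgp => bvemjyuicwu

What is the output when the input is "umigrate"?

Rule — move the last 3 characters to the front (rotate right by 3), then shift every letter 11 places backward in the alphabet (wrapping around).
On "umigrate" that produces "pitjbxvg".

pitjbxvg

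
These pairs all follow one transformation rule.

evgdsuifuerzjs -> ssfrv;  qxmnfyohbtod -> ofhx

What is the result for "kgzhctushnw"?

wcsg

Looking at the pairs, the operation is to keep one character in every 3, starting at position 2 (positions 2nd, 5th, 8th, ...), then swap the first and last characters.
On "kgzhctushnw": the first step gives "gcsw", and the second then gives "wcsg".
(Check on "qxmnfyohbtod": → "xfho" → "ofhx" ✓)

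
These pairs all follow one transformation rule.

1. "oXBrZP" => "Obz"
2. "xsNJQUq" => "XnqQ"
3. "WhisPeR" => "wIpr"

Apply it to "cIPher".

CpE

The transformation: flip the case of every letter, then keep every other character starting from the first (positions 1st, 3rd, 5th, ...).
Starting from "cIPher": after the first operation, "CipHER"; after the second, "CpE".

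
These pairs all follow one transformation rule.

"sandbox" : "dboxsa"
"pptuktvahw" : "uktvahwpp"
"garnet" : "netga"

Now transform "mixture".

The rule is to move the first 2 characters to the end (rotate left by 2), then delete the first character.
Doing the same to "mixture": "turemi".

turemi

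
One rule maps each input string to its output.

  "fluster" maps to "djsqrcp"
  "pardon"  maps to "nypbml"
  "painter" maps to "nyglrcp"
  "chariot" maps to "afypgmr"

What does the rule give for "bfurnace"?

zdsplyac

The rule is to shift every letter 2 places backward in the alphabet (wrapping around).
For "bfurnace" the result is "zdsplyac".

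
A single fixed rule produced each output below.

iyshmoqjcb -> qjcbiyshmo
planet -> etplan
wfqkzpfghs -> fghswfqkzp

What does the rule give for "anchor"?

Rule — move the first character to the end, then swap the front and back halves of the string.
Starting from "anchor": after the first operation, "nchora"; after the second, "oranch".

oranch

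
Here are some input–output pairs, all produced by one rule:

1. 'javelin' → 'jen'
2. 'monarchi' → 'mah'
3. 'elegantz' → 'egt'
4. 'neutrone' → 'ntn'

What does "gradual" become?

The pattern: keep one character in every 3, starting at position 1 (positions 1st, 4th, 7th, ...).
Applying that to "gradual" gives "gdl".

gdl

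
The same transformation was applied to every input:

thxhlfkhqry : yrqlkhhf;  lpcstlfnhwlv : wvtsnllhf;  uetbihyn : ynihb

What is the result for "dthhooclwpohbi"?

Each output is the input with this applied: delete the first 3 characters, then sort the characters into reverse alphabetical order.
On "dthhooclwpohbi": the first step gives "hooclwpohbi", and the second then gives "wpooolihhcb".
(Check on "thxhlfkhqry": → "hlfkhqry" → "yrqlkhhf" ✓)

wpooolihhcb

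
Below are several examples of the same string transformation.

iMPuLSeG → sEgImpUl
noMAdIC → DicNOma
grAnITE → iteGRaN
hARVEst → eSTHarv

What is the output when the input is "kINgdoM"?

In each case the input is transformed by: move the last 3 characters to the front (rotate right by 3), then flip the case of every letter.
For "kINgdoM" the result is "DOmKinG".

DOmKinG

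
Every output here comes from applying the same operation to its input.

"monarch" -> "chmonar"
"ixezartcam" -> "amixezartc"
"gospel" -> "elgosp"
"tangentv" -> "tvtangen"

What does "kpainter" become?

erkpaint

What's happening: move the last 2 characters to the front (rotate right by 2).
So "kpainter" becomes "erkpaint".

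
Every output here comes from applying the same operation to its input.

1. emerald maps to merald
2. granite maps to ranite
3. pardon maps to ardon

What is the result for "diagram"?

iagram

The pattern: delete the first character.
"diagram" → "iagram".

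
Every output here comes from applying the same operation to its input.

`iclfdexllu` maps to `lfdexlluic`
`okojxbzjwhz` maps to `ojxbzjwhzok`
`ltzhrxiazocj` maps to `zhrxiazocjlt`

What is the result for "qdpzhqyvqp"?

In each case the input is transformed by: move the first 2 characters to the end (rotate left by 2).
Applying that to "qdpzhqyvqp" gives "pzhqyvqpqd".

pzhqyvqpqd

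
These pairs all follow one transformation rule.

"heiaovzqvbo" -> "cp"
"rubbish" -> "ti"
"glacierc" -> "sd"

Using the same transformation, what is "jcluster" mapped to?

Rule — shift every letter 1 place forward in the alphabet (wrapping around), then keep only the last 2 characters.
Applying both steps to "jcluster": "kdmvtufs", then "fs".
(Check on "rubbish": → "svccjti" → "ti" ✓)

fs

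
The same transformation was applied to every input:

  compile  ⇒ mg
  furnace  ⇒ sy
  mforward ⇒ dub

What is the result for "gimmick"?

gg

What's happening: keep one character in every 3, starting at position 2 (positions 2nd, 5th, 8th, ...), then shift every letter 2 places backward in the alphabet (wrapping around).
On "gimmick" that produces "gg".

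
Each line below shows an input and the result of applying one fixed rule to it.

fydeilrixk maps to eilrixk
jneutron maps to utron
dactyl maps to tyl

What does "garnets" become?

Rule — delete the first 3 characters.
Doing the same to "garnets": "nets".

nets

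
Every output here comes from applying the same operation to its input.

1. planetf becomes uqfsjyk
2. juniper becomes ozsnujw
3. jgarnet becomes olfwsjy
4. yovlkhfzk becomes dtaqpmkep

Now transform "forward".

What's happening: shift every letter 5 places forward in the alphabet (wrapping around).
So "forward" becomes "ktwbfwi".

ktwbfwi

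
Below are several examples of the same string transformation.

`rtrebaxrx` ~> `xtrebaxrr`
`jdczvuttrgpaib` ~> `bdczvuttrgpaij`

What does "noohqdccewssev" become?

Each output is the input with this applied: swap the first and last characters.
Applying that to "noohqdccewssev" gives "voohqdccewssen".

voohqdccewssen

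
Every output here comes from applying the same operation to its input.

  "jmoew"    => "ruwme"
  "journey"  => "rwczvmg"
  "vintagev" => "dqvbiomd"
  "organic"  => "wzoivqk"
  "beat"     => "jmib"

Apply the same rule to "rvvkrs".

zddsza

Each output is the input with this applied: shift every letter 8 places forward in the alphabet (wrapping around).
Doing the same to "rvvkrs": "zddsza".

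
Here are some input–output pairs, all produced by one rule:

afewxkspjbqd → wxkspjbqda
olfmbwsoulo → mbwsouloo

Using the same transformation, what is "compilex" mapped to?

pilexc

Each output is the input with this applied: move the first character to the end, then delete the first 2 characters.
On "compilex": the first step gives "ompilexc", and the second then gives "pilexc".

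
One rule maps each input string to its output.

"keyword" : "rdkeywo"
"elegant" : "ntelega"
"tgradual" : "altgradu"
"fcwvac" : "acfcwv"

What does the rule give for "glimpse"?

In each case the input is transformed by: move the last 2 characters to the front (rotate right by 2).
So "glimpse" becomes "seglimp".

seglimp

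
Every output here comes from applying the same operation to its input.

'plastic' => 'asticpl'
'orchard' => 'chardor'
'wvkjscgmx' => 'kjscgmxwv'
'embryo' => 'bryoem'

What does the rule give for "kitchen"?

tchenki

Rule — move the first 2 characters to the end (rotate left by 2).
Applying that to "kitchen" gives "tchenki".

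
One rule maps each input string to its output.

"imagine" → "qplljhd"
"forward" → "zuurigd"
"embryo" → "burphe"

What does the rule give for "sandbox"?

Each output is the input with this applied: sort the characters into reverse alphabetical order, then shift every letter 3 places forward in the alphabet (wrapping around).
"sandbox" → "xsondba" → "avrqged".

avrqged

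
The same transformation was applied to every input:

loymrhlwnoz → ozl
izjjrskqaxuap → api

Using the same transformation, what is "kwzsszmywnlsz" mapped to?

The transformation: move the first character to the end, then keep only the last 3 characters.
On "kwzsszmywnlsz": the first step gives "wzsszmywnlszk", and the second then gives "szk".

szk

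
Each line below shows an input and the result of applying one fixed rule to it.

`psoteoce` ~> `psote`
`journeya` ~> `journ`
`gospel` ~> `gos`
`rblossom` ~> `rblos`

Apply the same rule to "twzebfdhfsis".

twzebfdhf

What's happening: delete the last 3 characters.
For "twzebfdhfsis" the result is "twzebfdhf".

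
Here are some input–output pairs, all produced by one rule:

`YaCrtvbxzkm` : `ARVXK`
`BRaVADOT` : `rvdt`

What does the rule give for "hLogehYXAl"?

Looking at the pairs, the operation is to flip the case of every letter, then keep every other character starting from the second (positions 2nd, 4th, 6th, ...).
Applying both steps to "hLogehYXAl": "HlOGEHyxaL", then "lGHxL".

lGHxL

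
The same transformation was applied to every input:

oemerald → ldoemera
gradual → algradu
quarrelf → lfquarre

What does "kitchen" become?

In each case the input is transformed by: move the last 2 characters to the front (rotate right by 2).
Doing the same to "kitchen": "enkitch".

enkitch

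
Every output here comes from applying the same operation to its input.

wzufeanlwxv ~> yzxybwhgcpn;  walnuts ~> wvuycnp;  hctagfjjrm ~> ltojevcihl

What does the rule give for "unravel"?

In each case the input is transformed by: move the last 3 characters to the front (rotate right by 3), then shift every letter 2 places forward in the alphabet (wrapping around).
On "unravel": the first step gives "velunra", and the second then gives "xgnwptc".

xgnwptc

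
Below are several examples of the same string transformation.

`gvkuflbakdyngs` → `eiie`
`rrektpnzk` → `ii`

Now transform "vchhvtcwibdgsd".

aaue

The rule is to shift every letter 2 places backward in the alphabet (wrapping around), then keep only the vowels.
Applying both steps to "vchhvtcwibdgsd": "tafftraugzbeqb", then "aaue".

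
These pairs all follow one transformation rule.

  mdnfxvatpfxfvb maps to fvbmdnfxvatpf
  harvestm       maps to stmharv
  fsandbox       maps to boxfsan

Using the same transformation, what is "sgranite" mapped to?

itesgra

The rule is to move the last 3 characters to the front (rotate right by 3), then delete the last character.
For "sgranite" the result is "itesgra".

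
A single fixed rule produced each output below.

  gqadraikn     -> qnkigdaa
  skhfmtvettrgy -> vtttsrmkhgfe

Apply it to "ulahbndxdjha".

The pattern: sort the characters into reverse alphabetical order, then delete the first character.
Working it through for "ulahbndxdjha": intermediate "xunljhhddbaa", final "unljhhddbaa".

unljhhddbaa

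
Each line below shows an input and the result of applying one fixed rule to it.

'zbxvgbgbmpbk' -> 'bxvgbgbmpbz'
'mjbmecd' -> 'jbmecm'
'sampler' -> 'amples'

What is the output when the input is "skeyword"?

keywors

The rule is to delete the last character, then move the first character to the end.
Starting from "skeyword": after the first operation, "skeywor"; after the second, "keywors".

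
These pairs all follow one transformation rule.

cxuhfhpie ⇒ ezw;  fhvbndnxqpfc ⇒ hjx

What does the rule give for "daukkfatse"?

fcw

What's happening: shift every letter 2 places forward in the alphabet (wrapping around), then keep only the first 3 characters.
On "daukkfatse": the first step gives "fcwmmhcvug", and the second then gives "fcw".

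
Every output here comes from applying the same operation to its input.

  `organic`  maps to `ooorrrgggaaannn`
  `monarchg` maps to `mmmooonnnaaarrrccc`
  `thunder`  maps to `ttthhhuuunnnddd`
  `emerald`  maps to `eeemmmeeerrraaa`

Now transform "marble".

The pattern: delete the last 2 characters, then repeat every character 3 times.
"marble" → "mmmaaarrrbbb".

mmmaaarrrbbb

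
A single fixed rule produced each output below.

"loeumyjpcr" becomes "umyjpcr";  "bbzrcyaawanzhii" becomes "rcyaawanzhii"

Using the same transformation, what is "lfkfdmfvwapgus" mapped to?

Each output is the input with this applied: delete the first 3 characters.
"lfkfdmfvwapgus" → "fdmfvwapgus".

fdmfvwapgus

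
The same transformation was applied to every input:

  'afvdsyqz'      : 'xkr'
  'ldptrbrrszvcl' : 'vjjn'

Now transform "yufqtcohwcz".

What's happening: keep one character in every 3, starting at position 2 (positions 2nd, 5th, 8th, ...), then shift every letter 8 places backward in the alphabet (wrapping around).
For "yufqtcohwcz", step one produces "uthz"; step two turns that into "mlzr".

mlzr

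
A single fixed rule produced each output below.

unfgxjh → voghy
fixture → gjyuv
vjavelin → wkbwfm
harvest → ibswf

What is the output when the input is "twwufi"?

uxxv

The rule is to shift every letter 1 place forward in the alphabet (wrapping around), then delete the last 2 characters.
Applying both steps to "twwufi": "uxxvgj", then "uxxv".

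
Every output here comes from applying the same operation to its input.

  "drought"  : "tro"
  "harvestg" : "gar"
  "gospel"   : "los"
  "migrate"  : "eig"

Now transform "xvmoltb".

In each case the input is transformed by: swap the first and last characters, then keep only the first 3 characters.
Starting from "xvmoltb": after the first operation, "bvmoltx"; after the second, "bvm".

bvm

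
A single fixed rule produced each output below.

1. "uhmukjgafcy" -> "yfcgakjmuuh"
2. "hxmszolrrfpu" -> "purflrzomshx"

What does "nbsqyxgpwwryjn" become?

Looking at the pairs, the operation is to swap each adjacent pair of characters (1↔2, 3↔4, ...), then reverse the string.
For "nbsqyxgpwwryjn", step one produces "bnqsxypgwwyrnj"; step two turns that into "jnrywwgpyxsqnb".
(Check on "uhmukjgafcy": → "huumjkagcfy" → "yfcgakjmuuh" ✓)

jnrywwgpyxsqnb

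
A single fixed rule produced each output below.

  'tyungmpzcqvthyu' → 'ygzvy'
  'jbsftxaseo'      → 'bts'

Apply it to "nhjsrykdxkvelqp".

The rule is to keep one character in every 3, starting at position 2 (positions 2nd, 5th, 8th, ...).
For "nhjsrykdxkvelqp" the result is "hrdvq".

hrdvq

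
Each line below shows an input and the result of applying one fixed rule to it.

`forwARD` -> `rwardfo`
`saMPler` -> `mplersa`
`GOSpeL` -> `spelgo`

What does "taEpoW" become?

epowta

Rule — move the first 2 characters to the end (rotate left by 2), then convert every letter to lowercase.
So "taEpoW" becomes "epowta".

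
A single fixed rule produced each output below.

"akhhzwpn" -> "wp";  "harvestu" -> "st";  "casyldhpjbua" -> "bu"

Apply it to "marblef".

le

What's happening: move the last character to the front, then keep only the last 2 characters.
Starting from "marblef": after the first operation, "fmarble"; after the second, "le".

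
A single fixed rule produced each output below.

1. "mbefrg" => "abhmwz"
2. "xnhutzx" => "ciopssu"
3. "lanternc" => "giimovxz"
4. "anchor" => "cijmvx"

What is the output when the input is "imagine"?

Each output is the input with this applied: shift every letter 5 places backward in the alphabet (wrapping around), then sort the characters into alphabetical order.
Starting from "imagine": after the first operation, "dhvbdiz"; after the second, "bddhivz".

bddhivz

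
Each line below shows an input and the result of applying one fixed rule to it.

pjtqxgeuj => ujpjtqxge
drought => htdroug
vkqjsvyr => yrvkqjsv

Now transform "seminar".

arsemin

Looking at the pairs, the operation is to move the last 2 characters to the front (rotate right by 2).
So "seminar" becomes "arsemin".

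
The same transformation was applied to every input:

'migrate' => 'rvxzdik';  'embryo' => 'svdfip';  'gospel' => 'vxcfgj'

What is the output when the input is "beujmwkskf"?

svwabbdjln

The pattern: sort the characters into alphabetical order, then shift every letter 9 places backward in the alphabet (wrapping around).
Working it through for "beujmwkskf": intermediate "befjkkmsuw", final "svwabbdjln".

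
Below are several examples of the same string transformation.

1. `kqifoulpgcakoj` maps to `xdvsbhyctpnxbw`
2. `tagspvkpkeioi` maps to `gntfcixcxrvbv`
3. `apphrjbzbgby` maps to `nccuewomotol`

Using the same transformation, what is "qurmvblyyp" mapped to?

dhezioyllc

The transformation: shift every letter 13 places forward in the alphabet (wrapping around) — i.e. ROT13.
"qurmvblyyp" → "dhezioyllc".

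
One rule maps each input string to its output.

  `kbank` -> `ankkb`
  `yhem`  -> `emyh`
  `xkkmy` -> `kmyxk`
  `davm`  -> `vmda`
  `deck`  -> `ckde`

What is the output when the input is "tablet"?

bletta

The rule is to move the first 2 characters to the end (rotate left by 2).
So "tablet" becomes "bletta".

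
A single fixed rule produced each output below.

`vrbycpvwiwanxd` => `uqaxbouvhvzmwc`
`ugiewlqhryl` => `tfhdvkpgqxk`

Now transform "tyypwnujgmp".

The pattern: shift every letter 1 place backward in the alphabet (wrapping around).
For "tyypwnujgmp" the result is "sxxovmtiflo".

sxxovmtiflo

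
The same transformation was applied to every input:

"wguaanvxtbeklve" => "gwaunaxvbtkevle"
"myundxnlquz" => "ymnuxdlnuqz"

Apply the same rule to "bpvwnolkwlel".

Each output is the input with this applied: swap each adjacent pair of characters (1↔2, 3↔4, ...).
Doing the same to "bpvwnolkwlel": "pbwvonkllwle".

pbwvonkllwle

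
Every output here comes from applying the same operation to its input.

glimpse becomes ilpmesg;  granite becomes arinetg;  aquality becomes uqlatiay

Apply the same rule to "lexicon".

xecinol

Rule — move the first character to the end, then swap each adjacent pair of characters (1↔2, 3↔4, ...).
Working it through for "lexicon": intermediate "exiconl", final "xecinol".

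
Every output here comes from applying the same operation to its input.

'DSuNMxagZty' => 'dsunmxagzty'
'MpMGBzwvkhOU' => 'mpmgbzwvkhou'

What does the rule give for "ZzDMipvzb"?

The transformation: convert every letter to lowercase.
Doing the same to "ZzDMipvzb": "zzdmipvzb".

zzdmipvzb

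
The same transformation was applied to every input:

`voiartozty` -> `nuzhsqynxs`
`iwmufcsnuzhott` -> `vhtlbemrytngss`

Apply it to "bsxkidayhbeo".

rajwchxzagnd

What's happening: shift every letter 1 place backward in the alphabet (wrapping around), then swap each adjacent pair of characters (1↔2, 3↔4, ...).
Applying that to "bsxkidayhbeo" gives "rajwchxzagnd".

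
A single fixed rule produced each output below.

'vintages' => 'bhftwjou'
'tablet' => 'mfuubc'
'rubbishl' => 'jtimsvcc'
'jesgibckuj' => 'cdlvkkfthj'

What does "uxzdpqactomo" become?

The rule is to shift every letter 1 place forward in the alphabet (wrapping around), then swap the front and back halves of the string.
For "uxzdpqactomo", step one produces "vyaeqrbdupnp"; step two turns that into "bdupnpvyaeqr".

bdupnpvyaeqr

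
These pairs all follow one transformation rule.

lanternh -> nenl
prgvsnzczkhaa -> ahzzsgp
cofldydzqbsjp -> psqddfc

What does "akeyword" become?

rwea

Looking at the pairs, the operation is to keep every other character starting from the first (positions 1st, 3rd, 5th, ...), then reverse the string.
"akeyword" → "rwea".
(Check on "prgvsnzczkhaa": → "pgszzha" → "ahzzsgp" ✓)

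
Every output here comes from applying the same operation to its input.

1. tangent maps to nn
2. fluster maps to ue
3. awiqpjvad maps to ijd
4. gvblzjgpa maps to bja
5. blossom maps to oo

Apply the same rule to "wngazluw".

What's happening: keep one character in every 3, starting at position 3 (positions 3rd, 6th, 9th, ...).
Applying that to "wngazluw" gives "gl".

gl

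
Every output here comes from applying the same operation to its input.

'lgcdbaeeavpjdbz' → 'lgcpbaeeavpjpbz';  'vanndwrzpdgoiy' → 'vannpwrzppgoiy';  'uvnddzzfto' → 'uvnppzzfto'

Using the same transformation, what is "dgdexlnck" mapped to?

Each output is the input with this applied: replace every "d" with "p".
Applying that to "dgdexlnck" gives "pgpexlnck".

pgpexlnck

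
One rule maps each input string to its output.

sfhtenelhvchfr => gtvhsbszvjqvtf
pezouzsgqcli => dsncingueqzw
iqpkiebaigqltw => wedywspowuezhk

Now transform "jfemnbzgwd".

xtsabpnukr

The pattern: shift every letter 12 places backward in the alphabet (wrapping around).
"jfemnbzgwd" → "xtsabpnukr".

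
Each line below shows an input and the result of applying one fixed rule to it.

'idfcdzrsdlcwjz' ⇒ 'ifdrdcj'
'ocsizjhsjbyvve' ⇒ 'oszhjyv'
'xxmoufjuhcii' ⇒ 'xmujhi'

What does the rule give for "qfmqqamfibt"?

Rule — keep every other character starting from the first (positions 1st, 3rd, 5th, ...).
Applying that to "qfmqqamfibt" gives "qmqmit".

qmqmit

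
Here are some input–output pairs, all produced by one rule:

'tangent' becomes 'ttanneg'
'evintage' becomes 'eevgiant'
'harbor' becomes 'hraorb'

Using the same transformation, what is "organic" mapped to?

ocrigna

The pattern: take characters alternately from the front and the back (1st, last, 2nd, 2nd-last, ...).
Doing the same to "organic": "ocrigna".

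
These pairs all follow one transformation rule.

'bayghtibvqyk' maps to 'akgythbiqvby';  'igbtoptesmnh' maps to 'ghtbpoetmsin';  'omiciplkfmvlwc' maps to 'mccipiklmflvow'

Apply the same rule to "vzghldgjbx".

Looking at the pairs, the operation is to swap the first and last characters, then swap each adjacent pair of characters (1↔2, 3↔4, ...).
Doing the same to "vzghldgjbx": "zxhgdljgvb".

zxhgdljgvb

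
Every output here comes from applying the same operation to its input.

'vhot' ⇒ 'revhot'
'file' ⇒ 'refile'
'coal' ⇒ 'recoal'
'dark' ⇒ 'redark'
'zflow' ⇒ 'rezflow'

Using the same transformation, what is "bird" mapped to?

Looking at the pairs, the operation is to prepend "re".
For "bird" the result is "rebird".

rebird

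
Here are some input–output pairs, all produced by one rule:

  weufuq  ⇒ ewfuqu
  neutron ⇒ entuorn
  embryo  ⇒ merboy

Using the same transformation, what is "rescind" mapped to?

The pattern: swap each adjacent pair of characters (1↔2, 3↔4, ...).
Applying that to "rescind" gives "ercsnid".

ercsnid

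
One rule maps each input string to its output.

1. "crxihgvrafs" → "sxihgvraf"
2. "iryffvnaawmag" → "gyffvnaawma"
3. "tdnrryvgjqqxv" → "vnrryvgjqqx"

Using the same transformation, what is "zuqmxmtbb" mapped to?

The rule is to delete the first 2 characters, then move the last character to the front.
Working it through for "zuqmxmtbb": intermediate "qmxmtbb", final "bqmxmtb".
(Check on "iryffvnaawmag": → "yffvnaawmag" → "gyffvnaawma" ✓)

bqmxmtb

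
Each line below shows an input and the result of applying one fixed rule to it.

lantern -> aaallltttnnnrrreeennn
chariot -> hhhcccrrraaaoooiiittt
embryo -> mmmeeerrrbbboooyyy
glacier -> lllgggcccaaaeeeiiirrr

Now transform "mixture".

iiimmmtttxxxrrruuueee

The pattern: swap each adjacent pair of characters (1↔2, 3↔4, ...), then repeat every character 3 times.
For "mixture", step one produces "imtxrue"; step two turns that into "iiimmmtttxxxrrruuueee".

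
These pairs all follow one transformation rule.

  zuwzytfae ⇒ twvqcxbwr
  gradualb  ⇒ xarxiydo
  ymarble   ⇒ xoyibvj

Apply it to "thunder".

rkaboqe

Rule — shift every letter 3 places backward in the alphabet (wrapping around), then move the first 2 characters to the end (rotate left by 2).
Starting from "thunder": after the first operation, "qerkabo"; after the second, "rkaboqe".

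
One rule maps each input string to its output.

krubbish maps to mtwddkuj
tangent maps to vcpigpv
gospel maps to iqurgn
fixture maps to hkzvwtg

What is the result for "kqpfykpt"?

In each case the input is transformed by: shift every letter 2 places forward in the alphabet (wrapping around).
"kqpfykpt" → "msrhamrv".

msrhamrv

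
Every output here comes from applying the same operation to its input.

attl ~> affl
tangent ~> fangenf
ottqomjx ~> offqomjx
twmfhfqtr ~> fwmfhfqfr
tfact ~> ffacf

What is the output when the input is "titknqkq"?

Each output is the input with this applied: replace every "t" with "f".
"titknqkq" → "fifknqkq".

fifknqkq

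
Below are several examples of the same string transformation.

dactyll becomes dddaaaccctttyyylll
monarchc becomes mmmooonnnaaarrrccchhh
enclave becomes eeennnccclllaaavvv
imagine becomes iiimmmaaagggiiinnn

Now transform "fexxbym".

fffeeexxxxxxbbbyyy

Looking at the pairs, the operation is to delete the last character, then repeat every character 3 times.
Applying both steps to "fexxbym": "fexxby", then "fffeeexxxxxxbbbyyy".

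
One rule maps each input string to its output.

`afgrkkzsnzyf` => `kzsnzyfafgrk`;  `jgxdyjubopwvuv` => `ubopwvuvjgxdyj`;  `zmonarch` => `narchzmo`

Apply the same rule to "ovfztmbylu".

The pattern: move the last character to the front, then swap the front and back halves of the string.
On "ovfztmbylu": the first step gives "uovfztmbyl", and the second then gives "tmbyluovfz".
(Check on "zmonarch": → "hzmonarc" → "narchzmo" ✓)

tmbyluovfz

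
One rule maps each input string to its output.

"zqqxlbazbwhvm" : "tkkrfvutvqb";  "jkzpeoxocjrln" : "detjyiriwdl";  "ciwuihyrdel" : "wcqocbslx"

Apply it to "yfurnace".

szolhu

The rule is to delete the last 2 characters, then shift every letter 6 places backward in the alphabet (wrapping around).
Working it through for "yfurnace": intermediate "yfurna", final "szolhu".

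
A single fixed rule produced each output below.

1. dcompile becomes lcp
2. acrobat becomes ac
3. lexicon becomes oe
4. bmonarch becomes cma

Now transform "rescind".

ne

Rule — move the last 3 characters to the front (rotate right by 3), then keep one character in every 3, starting at position 2 (positions 2nd, 5th, 8th, ...).
Starting from "rescind": after the first operation, "indresc"; after the second, "ne".
(Check on "bmonarch": → "rchbmona" → "cma" ✓)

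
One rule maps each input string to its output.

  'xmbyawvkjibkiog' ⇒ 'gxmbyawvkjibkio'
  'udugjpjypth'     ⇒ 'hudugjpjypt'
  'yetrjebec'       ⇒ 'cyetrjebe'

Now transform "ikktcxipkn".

Looking at the pairs, the operation is to move the last character to the front.
"ikktcxipkn" → "nikktcxipk".

nikktcxipk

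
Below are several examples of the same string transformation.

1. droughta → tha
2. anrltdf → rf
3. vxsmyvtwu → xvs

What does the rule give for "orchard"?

Looking at the pairs, the operation is to sort the characters into reverse alphabetical order, then keep one character in every 3, starting at position 2 (positions 2nd, 5th, 8th, ...).
So "orchard" becomes "rd".

rd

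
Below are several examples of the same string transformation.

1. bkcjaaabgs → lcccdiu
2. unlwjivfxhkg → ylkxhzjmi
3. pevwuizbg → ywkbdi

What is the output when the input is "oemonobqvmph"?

The transformation: shift every letter 2 places forward in the alphabet (wrapping around), then delete the first 3 characters.
Applying both steps to "oemonobqvmph": "qgoqpqdsxorj", then "qpqdsxorj".

qpqdsxorj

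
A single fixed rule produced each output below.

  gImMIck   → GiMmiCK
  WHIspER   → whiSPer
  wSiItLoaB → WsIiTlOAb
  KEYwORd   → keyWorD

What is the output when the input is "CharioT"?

The transformation: flip the case of every letter.
Doing the same to "CharioT": "cHARIOt".

cHARIOt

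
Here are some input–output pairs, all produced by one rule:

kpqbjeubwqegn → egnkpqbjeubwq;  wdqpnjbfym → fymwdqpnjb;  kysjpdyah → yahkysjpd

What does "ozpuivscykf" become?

ykfozpuivsc

The rule is to move the last 3 characters to the front (rotate right by 3).
So "ozpuivscykf" becomes "ykfozpuivsc".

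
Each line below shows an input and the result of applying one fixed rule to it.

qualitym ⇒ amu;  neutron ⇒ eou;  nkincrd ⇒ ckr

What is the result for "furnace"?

afu

Each output is the input with this applied: sort the characters into alphabetical order, then keep one character in every 3, starting at position 1 (positions 1st, 4th, 7th, ...).
Applying both steps to "furnace": "acefnru", then "afu".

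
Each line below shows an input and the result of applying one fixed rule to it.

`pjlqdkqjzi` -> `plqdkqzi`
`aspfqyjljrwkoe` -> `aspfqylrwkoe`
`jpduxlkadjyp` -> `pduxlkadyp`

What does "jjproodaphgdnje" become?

proodaphgdne

Each output is the input with this applied: remove every "j".
"jjproodaphgdnje" → "proodaphgdne".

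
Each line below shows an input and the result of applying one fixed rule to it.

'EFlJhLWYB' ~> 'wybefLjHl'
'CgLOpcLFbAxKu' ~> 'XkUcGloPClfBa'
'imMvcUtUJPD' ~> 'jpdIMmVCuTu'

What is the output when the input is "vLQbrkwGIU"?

In each case the input is transformed by: flip the case of every letter, then move the last 3 characters to the front (rotate right by 3).
Applying both steps to "vLQbrkwGIU": "VlqBRKWgiu", then "giuVlqBRKW".
(Check on "imMvcUtUJPD": → "IMmVCuTujpd" → "jpdIMmVCuTu" ✓)

giuVlqBRKW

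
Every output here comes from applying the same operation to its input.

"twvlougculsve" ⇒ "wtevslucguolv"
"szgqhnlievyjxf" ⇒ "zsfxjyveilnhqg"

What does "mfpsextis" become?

Looking at the pairs, the operation is to move the first 2 characters to the end (rotate left by 2), then reverse the string.
Applying both steps to "mfpsextis": "psextismf", then "fmsitxesp".

fmsitxesp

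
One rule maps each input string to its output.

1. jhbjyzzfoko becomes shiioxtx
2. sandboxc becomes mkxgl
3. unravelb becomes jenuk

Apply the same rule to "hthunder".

dwmna

What's happening: delete the first 3 characters, then shift every letter 9 places forward in the alphabet (wrapping around).
On "hthunder": the first step gives "under", and the second then gives "dwmna".
(Check on "sandboxc": → "dboxc" → "mkxgl" ✓)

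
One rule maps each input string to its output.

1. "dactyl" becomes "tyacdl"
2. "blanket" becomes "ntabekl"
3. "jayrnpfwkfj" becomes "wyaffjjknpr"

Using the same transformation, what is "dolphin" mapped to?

opdhiln

What's happening: sort the characters into alphabetical order, then move the last 2 characters to the front (rotate right by 2).
"dolphin" → "dhilnop" → "opdhiln".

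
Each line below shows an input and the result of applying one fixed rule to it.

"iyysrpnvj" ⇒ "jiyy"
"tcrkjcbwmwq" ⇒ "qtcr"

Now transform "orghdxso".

oorg

Rule — move the first 3 characters to the end (rotate left by 3), then keep only the last 4 characters.
"orghdxso" → "hdxsoorg" → "oorg".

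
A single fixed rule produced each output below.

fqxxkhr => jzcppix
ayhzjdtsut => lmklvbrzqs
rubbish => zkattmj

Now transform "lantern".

What's happening: reverse the string, then shift every letter 8 places backward in the alphabet (wrapping around).
On "lantern": the first step gives "nretnal", and the second then gives "fjwlfsd".

fjwlfsd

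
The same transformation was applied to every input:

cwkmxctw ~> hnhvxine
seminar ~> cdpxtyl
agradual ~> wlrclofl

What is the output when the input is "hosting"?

rszdety

What's happening: shift every letter 11 places forward in the alphabet (wrapping around), then move the last character to the front.
Applying both steps to "hosting": "szdetyr", then "rszdety".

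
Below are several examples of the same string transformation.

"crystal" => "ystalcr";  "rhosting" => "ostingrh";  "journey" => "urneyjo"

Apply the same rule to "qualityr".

alityrqu

The rule is to move the first 2 characters to the end (rotate left by 2).
Applying that to "qualityr" gives "alityrqu".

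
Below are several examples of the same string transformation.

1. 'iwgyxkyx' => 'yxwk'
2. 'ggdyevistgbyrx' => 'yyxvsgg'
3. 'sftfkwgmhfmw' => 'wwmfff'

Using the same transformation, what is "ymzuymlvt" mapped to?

vumm

Looking at the pairs, the operation is to keep every other character starting from the second (positions 2nd, 4th, 6th, ...), then sort the characters into reverse alphabetical order.
Starting from "ymzuymlvt": after the first operation, "mumv"; after the second, "vumm".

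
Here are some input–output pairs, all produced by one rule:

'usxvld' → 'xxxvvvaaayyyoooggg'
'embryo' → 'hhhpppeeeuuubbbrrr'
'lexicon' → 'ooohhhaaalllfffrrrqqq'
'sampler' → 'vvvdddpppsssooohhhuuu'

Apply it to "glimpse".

Each output is the input with this applied: repeat every character 3 times, then shift every letter 3 places forward in the alphabet (wrapping around).
Starting from "glimpse": after the first operation, "gggllliiimmmpppssseee"; after the second, "jjjooolllpppsssvvvhhh".

jjjooolllpppsssvvvhhh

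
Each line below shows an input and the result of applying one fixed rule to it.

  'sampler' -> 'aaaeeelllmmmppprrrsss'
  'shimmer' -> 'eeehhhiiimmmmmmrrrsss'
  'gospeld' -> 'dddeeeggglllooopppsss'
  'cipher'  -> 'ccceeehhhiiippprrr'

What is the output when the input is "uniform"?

fffiiimmmnnnooorrruuu

Rule — repeat every character 3 times, then sort the characters into alphabetical order.
Starting from "uniform": after the first operation, "uuunnniiifffooorrrmmm"; after the second, "fffiiimmmnnnooorrruuu".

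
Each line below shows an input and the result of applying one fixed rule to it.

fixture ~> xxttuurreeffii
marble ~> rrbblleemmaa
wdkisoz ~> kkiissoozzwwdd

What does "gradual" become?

aadduuaallggrr

The pattern: move the first 2 characters to the end (rotate left by 2), then double every character.
Working it through for "gradual": intermediate "adualgr", final "aadduuaallggrr".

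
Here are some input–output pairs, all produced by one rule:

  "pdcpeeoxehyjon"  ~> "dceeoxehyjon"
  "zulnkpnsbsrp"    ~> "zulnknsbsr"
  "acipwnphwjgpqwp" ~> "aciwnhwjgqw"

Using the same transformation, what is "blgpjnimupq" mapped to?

Rule — remove every "p".
Applying that to "blgpjnimupq" gives "blgjnimuq".

blgjnimuq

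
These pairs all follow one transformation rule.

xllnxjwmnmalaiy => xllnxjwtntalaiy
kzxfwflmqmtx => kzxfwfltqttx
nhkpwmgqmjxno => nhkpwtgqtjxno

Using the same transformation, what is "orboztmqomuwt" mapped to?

Each output is the input with this applied: replace every "m" with "t".
So "orboztmqomuwt" becomes "orbozttqotuwt".

orbozttqotuwt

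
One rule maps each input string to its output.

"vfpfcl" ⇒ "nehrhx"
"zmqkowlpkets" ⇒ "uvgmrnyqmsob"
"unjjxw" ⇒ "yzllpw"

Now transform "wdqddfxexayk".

What's happening: reverse the string, then shift every letter 2 places forward in the alphabet (wrapping around).
On "wdqddfxexayk": the first step gives "kyaxexfddqdw", and the second then gives "maczgzhffsfy".

maczgzhffsfy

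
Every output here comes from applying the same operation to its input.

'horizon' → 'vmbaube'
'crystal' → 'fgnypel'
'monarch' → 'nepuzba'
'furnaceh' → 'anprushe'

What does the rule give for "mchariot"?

nevbgzpu

The transformation: move the first 3 characters to the end (rotate left by 3), then shift every letter 13 places forward in the alphabet (wrapping around) — i.e. ROT13.
"mchariot" → "ariotmch" → "nevbgzpu".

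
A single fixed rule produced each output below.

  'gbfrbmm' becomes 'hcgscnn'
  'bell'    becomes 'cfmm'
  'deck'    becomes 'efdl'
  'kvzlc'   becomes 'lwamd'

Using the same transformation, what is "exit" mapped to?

fyju

Each output is the input with this applied: shift every letter 1 place forward in the alphabet (wrapping around).
For "exit" the result is "fyju".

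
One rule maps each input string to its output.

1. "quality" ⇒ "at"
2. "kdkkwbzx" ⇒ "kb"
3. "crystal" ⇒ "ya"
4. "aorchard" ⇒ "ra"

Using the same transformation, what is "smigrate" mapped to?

ia

Looking at the pairs, the operation is to keep one character in every 3, starting at position 3 (positions 3rd, 6th, 9th, ...).
Applying that to "smigrate" gives "ia".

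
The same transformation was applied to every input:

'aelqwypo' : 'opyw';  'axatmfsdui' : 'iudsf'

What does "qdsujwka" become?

akwj

What's happening: take characters alternately from the front and the back (1st, last, 2nd, 2nd-last, ...), then keep every other character starting from the second (positions 2nd, 4th, 6th, ...).
Starting from "qdsujwka": after the first operation, "qadkswuj"; after the second, "akwj".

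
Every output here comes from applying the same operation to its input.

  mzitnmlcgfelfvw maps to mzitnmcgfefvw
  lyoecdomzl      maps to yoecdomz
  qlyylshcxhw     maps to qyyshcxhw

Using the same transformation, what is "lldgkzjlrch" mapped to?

dgkzjrch

The transformation: remove every "l".
Doing the same to "lldgkzjlrch": "dgkzjrch".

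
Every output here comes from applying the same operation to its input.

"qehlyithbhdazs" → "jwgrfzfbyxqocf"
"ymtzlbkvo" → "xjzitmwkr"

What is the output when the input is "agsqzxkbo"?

In each case the input is transformed by: move the first 3 characters to the end (rotate left by 3), then shift every letter 2 places backward in the alphabet (wrapping around).
For "agsqzxkbo", step one produces "qzxkboags"; step two turns that into "oxvizmyeq".

oxvizmyeq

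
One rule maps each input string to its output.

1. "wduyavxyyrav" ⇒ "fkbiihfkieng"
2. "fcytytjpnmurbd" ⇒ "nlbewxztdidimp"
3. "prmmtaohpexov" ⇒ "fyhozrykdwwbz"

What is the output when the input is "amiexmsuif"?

psecwhoswk

Looking at the pairs, the operation is to shift every letter 10 places forward in the alphabet (wrapping around), then reverse the string.
On "amiexmsuif": the first step gives "kwsohwcesp", and the second then gives "psecwhoswk".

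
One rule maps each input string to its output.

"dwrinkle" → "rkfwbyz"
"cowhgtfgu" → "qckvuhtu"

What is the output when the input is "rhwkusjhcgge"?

fvkyigxvquu

The transformation: shift every letter 12 places backward in the alphabet (wrapping around), then delete the last character.
Applying both steps to "rhwkusjhcgge": "fvkyigxvquus", then "fvkyigxvquu".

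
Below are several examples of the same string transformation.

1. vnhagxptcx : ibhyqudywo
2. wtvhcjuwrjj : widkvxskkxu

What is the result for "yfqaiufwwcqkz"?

rbjvgxxdrlazg

In each case the input is transformed by: shift every letter 1 place forward in the alphabet (wrapping around), then move the first 2 characters to the end (rotate left by 2).
"yfqaiufwwcqkz" → "zgrbjvgxxdrla" → "rbjvgxxdrlazg".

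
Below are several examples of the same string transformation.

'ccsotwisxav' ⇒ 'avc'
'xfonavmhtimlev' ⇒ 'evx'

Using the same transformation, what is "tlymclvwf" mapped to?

What's happening: move the first character to the end, then keep only the last 3 characters.
On "tlymclvwf": the first step gives "lymclvwft", and the second then gives "wft".

wft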